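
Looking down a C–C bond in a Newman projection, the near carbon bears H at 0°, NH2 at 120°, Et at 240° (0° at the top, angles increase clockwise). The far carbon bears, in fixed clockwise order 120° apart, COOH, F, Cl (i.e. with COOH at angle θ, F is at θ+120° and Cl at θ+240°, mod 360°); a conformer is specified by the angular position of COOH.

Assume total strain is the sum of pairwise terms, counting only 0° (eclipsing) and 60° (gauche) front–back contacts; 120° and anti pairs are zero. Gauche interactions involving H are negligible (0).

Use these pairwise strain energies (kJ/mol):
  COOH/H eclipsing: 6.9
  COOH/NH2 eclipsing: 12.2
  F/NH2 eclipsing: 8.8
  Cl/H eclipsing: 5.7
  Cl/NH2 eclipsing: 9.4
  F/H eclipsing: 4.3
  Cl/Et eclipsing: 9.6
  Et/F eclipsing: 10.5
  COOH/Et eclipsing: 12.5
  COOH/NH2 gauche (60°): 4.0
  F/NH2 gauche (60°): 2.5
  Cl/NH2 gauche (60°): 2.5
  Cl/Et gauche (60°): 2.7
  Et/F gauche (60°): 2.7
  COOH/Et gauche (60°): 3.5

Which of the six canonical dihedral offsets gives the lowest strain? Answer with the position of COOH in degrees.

COOH at 0° (eclipsed): H–COOH eclipsed, NH2–F eclipsed, Et–Cl eclipsed; 6.9 + 8.8 + 9.6 = 25.3 kJ/mol.
COOH at 60° (staggered): NH2–COOH gauche, NH2–F gauche, Et–F gauche, Et–Cl gauche; 4.0 + 2.5 + 2.7 + 2.7 = 11.9 kJ/mol.
COOH at 120° (eclipsed): H–Cl eclipsed, NH2–COOH eclipsed, Et–F eclipsed; 5.7 + 12.2 + 10.5 = 28.4 kJ/mol.
COOH at 180° (staggered): NH2–COOH gauche, NH2–Cl gauche, Et–COOH gauche, Et–F gauche; 4.0 + 2.5 + 3.5 + 2.7 = 12.7 kJ/mol.
COOH at 240° (eclipsed): H–F eclipsed, NH2–Cl eclipsed, Et–COOH eclipsed; 4.3 + 9.4 + 12.5 = 26.2 kJ/mol.
COOH at 300° (staggered): NH2–F gauche, NH2–Cl gauche, Et–COOH gauche, Et–Cl gauche; 2.5 + 2.5 + 3.5 + 2.7 = 11.2 kJ/mol.
The minimum (11.2 kJ/mol) occurs with COOH at 300°.

300°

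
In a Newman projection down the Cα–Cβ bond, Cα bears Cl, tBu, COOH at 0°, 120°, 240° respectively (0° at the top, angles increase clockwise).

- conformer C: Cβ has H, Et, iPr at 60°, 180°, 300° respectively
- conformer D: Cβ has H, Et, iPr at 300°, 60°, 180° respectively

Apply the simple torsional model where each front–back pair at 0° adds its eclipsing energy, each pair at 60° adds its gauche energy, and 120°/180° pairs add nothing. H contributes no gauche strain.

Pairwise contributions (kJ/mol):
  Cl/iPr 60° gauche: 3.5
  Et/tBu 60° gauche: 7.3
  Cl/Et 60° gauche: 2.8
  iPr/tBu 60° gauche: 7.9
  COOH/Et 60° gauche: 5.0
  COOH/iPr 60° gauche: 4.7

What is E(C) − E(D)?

-2.2 kJ/mol

C (staggered): Cl–iPr gauche, tBu–Et gauche, COOH–Et gauche, COOH–iPr gauche; 3.5 + 7.3 + 5.0 + 4.7 = 20.5 kJ/mol.
D (staggered): Cl–Et gauche, tBu–Et gauche, tBu–iPr gauche, COOH–iPr gauche; 2.8 + 7.3 + 7.9 + 4.7 = 22.7 kJ/mol.
E(C) − E(D) = 20.5 − 22.7 = -2.2 kJ/mol.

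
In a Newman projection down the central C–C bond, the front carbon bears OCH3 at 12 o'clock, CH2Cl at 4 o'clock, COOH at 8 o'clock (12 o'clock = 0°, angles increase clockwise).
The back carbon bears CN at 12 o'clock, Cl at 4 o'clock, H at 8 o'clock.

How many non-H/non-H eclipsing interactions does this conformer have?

2

Non-H eclipsing pairs: OCH3(0°)/CN(0°); CH2Cl(120°)/Cl(120°) — 2 interactions.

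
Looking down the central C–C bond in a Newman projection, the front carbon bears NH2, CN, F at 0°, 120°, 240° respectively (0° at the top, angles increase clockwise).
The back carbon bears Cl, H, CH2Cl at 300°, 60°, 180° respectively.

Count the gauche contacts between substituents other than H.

4

Non-H gauche pairs: NH2(0°)/Cl(300°); CN(120°)/CH2Cl(180°); F(240°)/Cl(300°); F(240°)/CH2Cl(180°) — 4 interactions.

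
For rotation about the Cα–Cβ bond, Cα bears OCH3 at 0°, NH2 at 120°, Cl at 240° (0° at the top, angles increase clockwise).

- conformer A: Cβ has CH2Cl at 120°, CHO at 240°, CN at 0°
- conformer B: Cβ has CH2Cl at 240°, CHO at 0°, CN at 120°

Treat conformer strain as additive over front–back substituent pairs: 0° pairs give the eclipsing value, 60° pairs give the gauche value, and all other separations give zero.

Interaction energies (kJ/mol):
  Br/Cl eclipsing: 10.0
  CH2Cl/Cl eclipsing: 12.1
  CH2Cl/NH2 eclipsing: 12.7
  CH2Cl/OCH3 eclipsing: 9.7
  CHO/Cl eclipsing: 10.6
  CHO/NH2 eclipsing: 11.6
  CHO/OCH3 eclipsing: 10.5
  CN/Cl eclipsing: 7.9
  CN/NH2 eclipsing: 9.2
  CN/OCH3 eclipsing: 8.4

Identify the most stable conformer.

A (eclipsed): OCH3–CN eclipsed, NH2–CH2Cl eclipsed, Cl–CHO eclipsed; 8.4 + 12.7 + 10.6 = 31.7 kJ/mol.
B (eclipsed): OCH3–CHO eclipsed, NH2–CN eclipsed, Cl–CH2Cl eclipsed; 10.5 + 9.2 + 12.1 = 31.8 kJ/mol.
A has the lowest total (31.7 kJ/mol).

A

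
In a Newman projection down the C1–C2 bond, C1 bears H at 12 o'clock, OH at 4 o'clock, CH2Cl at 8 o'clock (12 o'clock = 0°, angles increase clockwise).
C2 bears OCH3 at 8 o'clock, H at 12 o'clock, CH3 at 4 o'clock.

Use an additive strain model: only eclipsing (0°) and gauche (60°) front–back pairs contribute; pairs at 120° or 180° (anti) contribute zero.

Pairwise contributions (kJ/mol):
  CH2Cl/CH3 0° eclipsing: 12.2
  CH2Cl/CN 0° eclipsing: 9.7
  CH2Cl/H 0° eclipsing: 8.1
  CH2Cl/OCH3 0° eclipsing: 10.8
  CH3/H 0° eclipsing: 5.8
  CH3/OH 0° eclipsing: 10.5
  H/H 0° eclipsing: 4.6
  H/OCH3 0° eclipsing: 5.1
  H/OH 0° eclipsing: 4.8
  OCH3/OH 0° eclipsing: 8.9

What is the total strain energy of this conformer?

25.9 kJ/mol

This conformer (eclipsed): H–H eclipsed, OH–CH3 eclipsed, CH2Cl–OCH3 eclipsed; 4.6 + 10.5 + 10.8 = 25.9 kJ/mol.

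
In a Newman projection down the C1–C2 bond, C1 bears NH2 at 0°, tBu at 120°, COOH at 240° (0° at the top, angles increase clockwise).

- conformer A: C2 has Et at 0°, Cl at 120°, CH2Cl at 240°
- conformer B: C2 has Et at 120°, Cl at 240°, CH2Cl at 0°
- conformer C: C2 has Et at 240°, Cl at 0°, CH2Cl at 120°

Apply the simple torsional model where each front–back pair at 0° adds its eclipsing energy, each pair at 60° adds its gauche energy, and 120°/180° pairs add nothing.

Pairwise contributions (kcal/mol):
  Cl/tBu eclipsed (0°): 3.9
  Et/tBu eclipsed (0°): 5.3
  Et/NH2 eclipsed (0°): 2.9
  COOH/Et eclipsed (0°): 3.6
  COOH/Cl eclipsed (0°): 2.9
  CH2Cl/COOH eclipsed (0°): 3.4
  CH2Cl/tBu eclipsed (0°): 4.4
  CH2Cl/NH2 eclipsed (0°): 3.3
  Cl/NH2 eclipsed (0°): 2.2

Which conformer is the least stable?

A (eclipsed): NH2(0°)/Et(0°) eclipsed 2.9; tBu(120°)/Cl(120°) eclipsed 3.9; COOH(240°)/CH2Cl(240°) eclipsed 3.4 → 10.2 kcal/mol.
B (eclipsed): NH2(0°)/CH2Cl(0°) eclipsed 3.3; tBu(120°)/Et(120°) eclipsed 5.3; COOH(240°)/Cl(240°) eclipsed 2.9 → 11.5 kcal/mol.
C (eclipsed): NH2(0°)/Cl(0°) eclipsed 2.2; tBu(120°)/CH2Cl(120°) eclipsed 4.4; COOH(240°)/Et(240°) eclipsed 3.6 → 10.2 kcal/mol.
B has the highest total (11.5 kcal/mol).

B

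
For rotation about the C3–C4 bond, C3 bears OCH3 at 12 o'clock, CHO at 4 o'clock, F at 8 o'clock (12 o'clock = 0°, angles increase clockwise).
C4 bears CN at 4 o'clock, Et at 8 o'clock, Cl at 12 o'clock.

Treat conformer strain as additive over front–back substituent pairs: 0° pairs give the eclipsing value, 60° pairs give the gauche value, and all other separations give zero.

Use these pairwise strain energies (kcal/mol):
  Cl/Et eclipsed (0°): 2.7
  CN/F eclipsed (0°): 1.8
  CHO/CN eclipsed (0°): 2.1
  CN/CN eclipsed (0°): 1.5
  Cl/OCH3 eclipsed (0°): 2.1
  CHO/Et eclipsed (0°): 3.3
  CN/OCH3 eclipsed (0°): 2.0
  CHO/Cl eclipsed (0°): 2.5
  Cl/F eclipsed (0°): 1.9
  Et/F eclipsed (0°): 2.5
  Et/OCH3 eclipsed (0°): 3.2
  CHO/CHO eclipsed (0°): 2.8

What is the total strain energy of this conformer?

6.7 kcal/mol

This conformer is eclipsed. OCH3 at 0° is eclipsed with Cl at 0° (2.1); CHO at 120° is eclipsed with CN at 120° (2.1); F at 240° is eclipsed with Et at 240° (2.5). Total 6.7 kcal/mol.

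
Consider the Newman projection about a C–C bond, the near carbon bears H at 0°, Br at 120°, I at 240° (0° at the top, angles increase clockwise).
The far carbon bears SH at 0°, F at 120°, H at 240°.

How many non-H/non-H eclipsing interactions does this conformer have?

Non-H eclipsing pairs: Br(120°)/F(120°) — 1 interaction.

1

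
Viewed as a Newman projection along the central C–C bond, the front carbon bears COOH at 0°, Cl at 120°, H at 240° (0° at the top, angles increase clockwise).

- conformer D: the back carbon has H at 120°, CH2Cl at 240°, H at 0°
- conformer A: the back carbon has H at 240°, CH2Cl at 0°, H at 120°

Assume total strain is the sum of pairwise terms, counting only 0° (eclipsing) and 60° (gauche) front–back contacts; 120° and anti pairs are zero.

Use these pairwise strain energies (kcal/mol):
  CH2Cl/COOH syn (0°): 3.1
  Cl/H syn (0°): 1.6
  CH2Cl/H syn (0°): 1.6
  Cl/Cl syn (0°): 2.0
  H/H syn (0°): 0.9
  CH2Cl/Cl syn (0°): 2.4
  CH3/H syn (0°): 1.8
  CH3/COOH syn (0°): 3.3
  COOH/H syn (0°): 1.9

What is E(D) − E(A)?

D (eclipsed): COOH–H eclipsed, Cl–H eclipsed, H–CH2Cl eclipsed; 1.9 + 1.6 + 1.6 = 5.1 kcal/mol.
A (eclipsed): COOH–CH2Cl eclipsed, Cl–H eclipsed, H–H eclipsed; 3.1 + 1.6 + 0.9 = 5.6 kcal/mol.
E(D) − E(A) = 5.1 − 5.6 = -0.5 kcal/mol.

-0.5 kcal/mol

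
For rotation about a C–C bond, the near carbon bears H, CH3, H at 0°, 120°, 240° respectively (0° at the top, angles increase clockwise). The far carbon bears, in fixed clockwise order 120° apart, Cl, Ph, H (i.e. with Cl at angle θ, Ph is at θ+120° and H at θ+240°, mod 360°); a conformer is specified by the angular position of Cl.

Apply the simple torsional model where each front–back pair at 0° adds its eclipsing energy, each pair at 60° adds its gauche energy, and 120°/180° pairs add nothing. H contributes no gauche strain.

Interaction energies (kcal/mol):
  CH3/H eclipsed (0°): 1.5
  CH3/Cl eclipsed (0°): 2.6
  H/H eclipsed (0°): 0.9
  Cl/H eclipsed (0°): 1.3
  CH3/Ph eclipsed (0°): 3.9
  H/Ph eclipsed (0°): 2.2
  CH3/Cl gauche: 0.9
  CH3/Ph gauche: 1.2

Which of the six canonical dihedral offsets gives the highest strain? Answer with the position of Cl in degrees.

Cl at 0° (eclipsed): H–Cl eclipsed, CH3–Ph eclipsed, H–H eclipsed; 1.3 + 3.9 + 0.9 = 6.1 kcal/mol.
Cl at 60° (staggered): CH3–Cl gauche, CH3–Ph gauche; 0.9 + 1.2 = 2.1 kcal/mol.
Cl at 120° (eclipsed): H–H eclipsed, CH3–Cl eclipsed, H–Ph eclipsed; 0.9 + 2.6 + 2.2 = 5.7 kcal/mol.
Cl at 180° (staggered): CH3–Cl gauche; 0.9 = 0.9 kcal/mol.
Cl at 240° (eclipsed): H–Ph eclipsed, CH3–H eclipsed, H–Cl eclipsed; 2.2 + 1.5 + 1.3 = 5.0 kcal/mol.
Cl at 300° (staggered): CH3–Ph gauche; 1.2 = 1.2 kcal/mol.
The maximum (6.1 kcal/mol) occurs with Cl at 0°.

0°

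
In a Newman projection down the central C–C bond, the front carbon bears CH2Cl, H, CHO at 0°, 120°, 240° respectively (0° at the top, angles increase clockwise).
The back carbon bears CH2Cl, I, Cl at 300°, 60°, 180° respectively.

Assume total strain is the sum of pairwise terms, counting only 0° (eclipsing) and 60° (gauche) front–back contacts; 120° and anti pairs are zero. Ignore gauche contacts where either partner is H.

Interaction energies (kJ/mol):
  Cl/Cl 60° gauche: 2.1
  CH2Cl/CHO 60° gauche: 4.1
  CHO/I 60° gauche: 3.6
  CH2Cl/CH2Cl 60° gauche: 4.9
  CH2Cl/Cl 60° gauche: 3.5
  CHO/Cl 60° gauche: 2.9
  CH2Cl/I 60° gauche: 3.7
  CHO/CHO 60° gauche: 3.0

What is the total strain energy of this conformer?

15.6 kJ/mol

This conformer (staggered): CH2Cl–CH2Cl gauche, CH2Cl–I gauche, CHO–CH2Cl gauche, CHO–Cl gauche; 4.9 + 3.7 + 4.1 + 2.9 = 15.6 kJ/mol.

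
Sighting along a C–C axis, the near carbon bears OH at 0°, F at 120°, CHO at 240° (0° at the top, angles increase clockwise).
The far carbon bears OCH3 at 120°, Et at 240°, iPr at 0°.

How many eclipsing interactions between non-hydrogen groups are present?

3

Non-H eclipsing pairs: OH(0°)/iPr(0°); F(120°)/OCH3(120°); CHO(240°)/Et(240°) — 3 interactions.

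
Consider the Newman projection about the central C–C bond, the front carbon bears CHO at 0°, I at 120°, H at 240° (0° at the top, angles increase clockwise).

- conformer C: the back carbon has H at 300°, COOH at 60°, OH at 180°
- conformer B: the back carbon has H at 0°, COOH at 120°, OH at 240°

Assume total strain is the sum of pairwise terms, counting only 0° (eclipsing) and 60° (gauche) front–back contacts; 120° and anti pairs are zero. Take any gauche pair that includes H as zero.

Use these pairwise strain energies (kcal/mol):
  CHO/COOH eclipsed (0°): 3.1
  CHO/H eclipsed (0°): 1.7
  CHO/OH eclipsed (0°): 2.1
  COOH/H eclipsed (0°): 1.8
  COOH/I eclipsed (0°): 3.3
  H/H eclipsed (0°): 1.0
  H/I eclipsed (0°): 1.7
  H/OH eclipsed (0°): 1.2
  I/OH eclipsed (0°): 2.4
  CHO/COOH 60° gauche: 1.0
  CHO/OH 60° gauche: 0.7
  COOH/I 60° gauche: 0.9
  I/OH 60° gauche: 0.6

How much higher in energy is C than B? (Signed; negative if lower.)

C (staggered): CHO(0°)/COOH(60°) gauche 1.0; I(120°)/COOH(60°) gauche 0.9; I(120°)/OH(180°) gauche 0.6 → 2.5 kcal/mol.
B (eclipsed): CHO(0°)/H(0°) eclipsed 1.7; I(120°)/COOH(120°) eclipsed 3.3; H(240°)/OH(240°) eclipsed 1.2 → 6.2 kcal/mol.
E(C) − E(B) = 2.5 − 6.2 = -3.7 kcal/mol.

-3.7 kcal/mol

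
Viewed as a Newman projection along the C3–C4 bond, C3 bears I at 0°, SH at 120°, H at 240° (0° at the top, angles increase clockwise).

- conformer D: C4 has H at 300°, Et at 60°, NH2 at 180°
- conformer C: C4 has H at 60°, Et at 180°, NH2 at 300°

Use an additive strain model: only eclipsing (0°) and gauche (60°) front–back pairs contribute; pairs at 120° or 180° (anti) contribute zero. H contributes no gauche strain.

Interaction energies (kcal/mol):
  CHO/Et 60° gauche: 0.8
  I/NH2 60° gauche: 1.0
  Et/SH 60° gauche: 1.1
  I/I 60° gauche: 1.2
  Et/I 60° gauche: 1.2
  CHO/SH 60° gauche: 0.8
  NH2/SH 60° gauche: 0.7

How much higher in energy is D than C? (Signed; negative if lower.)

D (staggered): I–Et gauche, SH–Et gauche, SH–NH2 gauche; 1.2 + 1.1 + 0.7 = 3.0 kcal/mol.
C (staggered): I–NH2 gauche, SH–Et gauche; 1.0 + 1.1 = 2.1 kcal/mol.
E(D) − E(C) = 3.0 − 2.1 = +0.9 kcal/mol.

+0.9 kcal/mol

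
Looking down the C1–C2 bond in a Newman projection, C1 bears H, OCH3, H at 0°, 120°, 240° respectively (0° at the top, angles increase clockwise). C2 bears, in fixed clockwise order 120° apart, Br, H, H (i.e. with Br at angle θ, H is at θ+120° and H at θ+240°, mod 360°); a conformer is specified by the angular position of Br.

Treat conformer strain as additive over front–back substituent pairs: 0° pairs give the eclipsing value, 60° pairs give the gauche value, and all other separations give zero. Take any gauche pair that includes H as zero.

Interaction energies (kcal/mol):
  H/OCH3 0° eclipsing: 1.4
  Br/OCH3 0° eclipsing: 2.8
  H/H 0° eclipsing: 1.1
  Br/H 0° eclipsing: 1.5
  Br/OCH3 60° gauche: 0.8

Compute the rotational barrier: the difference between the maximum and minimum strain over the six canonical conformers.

Br at 0° is eclipsed. H at 0° is eclipsed with Br at 0° (1.5); OCH3 at 120° is eclipsed with H at 120° (1.4); H at 240° is eclipsed with H at 240° (1.1). Total 4.0 kcal/mol.
Br at 60° is staggered. OCH3 at 120° is gauche with Br at 60° (0.8). Total 0.8 kcal/mol.
Br at 120° is eclipsed. H at 0° is eclipsed with H at 0° (1.1); OCH3 at 120° is eclipsed with Br at 120° (2.8); H at 240° is eclipsed with H at 240° (1.1). Total 5.0 kcal/mol.
Br at 180° is staggered. OCH3 at 120° is gauche with Br at 180° (0.8). Total 0.8 kcal/mol.
Br at 240° is eclipsed. H at 0° is eclipsed with H at 0° (1.1); OCH3 at 120° is eclipsed with H at 120° (1.4); H at 240° is eclipsed with Br at 240° (1.5). Total 4.0 kcal/mol.
Br at 300° (staggered): no non-H gauche contacts → 0.0 kcal/mol.
Max at 120° (5.0 kcal/mol), min at 300° (0.0 kcal/mol); barrier = 5.0 kcal/mol.

5.0 kcal/mol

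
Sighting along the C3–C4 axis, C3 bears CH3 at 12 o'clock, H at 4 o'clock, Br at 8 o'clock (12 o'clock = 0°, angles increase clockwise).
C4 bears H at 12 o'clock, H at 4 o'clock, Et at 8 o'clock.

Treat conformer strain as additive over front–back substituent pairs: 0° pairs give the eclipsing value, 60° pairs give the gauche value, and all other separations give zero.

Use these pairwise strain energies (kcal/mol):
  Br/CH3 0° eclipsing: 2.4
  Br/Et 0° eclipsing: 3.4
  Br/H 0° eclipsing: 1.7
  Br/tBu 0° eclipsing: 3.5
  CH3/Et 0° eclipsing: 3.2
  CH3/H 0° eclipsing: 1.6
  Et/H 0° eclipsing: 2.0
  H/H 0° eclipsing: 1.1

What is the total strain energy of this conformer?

This conformer is eclipsed. CH3 at 0° is eclipsed with H at 0° (1.6); H at 120° is eclipsed with H at 120° (1.1); Br at 240° is eclipsed with Et at 240° (3.4). Total 6.1 kcal/mol.

6.1 kcal/mol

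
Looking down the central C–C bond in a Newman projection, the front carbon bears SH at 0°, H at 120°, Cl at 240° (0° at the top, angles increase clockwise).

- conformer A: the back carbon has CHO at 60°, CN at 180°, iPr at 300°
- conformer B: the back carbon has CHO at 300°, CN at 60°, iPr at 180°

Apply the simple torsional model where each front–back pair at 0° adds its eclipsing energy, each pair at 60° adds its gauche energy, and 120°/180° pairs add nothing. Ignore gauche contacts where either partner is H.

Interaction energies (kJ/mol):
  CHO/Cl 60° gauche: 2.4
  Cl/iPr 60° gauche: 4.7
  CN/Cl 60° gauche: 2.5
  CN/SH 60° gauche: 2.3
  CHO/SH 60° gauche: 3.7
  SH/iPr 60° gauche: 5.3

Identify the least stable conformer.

A (staggered): SH(0°)/CHO(60°) gauche 3.7; SH(0°)/iPr(300°) gauche 5.3; Cl(240°)/CN(180°) gauche 2.5; Cl(240°)/iPr(300°) gauche 4.7 → 16.2 kJ/mol.
B (staggered): SH(0°)/CHO(300°) gauche 3.7; SH(0°)/CN(60°) gauche 2.3; Cl(240°)/CHO(300°) gauche 2.4; Cl(240°)/iPr(180°) gauche 4.7 → 13.1 kJ/mol.
A has the highest total (16.2 kJ/mol).

A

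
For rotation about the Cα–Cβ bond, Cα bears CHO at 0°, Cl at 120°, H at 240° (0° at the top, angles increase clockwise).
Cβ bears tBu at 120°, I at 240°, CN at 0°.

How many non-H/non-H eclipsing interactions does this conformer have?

2

Non-H eclipsing pairs: CHO(0°)/CN(0°); Cl(120°)/tBu(120°) — 2 interactions.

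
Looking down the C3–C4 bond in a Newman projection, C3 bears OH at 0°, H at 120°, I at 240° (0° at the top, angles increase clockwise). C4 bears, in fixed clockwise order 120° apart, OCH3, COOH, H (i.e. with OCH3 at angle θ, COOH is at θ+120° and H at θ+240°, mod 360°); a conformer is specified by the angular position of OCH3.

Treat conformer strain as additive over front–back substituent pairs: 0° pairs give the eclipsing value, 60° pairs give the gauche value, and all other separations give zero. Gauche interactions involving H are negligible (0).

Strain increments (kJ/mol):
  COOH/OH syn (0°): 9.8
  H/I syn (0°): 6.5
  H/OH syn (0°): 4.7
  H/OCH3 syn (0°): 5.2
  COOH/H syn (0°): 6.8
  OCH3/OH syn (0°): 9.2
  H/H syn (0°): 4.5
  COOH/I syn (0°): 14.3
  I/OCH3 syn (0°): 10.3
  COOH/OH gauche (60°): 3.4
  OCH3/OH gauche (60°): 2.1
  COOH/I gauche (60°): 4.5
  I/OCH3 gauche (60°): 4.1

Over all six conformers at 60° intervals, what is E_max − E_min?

OCH3 at 0° (eclipsed): OH(0°)/OCH3(0°) eclipsed 9.2; H(120°)/COOH(120°) eclipsed 6.8; I(240°)/H(240°) eclipsed 6.5 → 22.5 kJ/mol.
OCH3 at 60° (staggered): OH(0°)/OCH3(60°) gauche 2.1; I(240°)/COOH(180°) gauche 4.5 → 6.6 kJ/mol.
OCH3 at 120° (eclipsed): OH(0°)/H(0°) eclipsed 4.7; H(120°)/OCH3(120°) eclipsed 5.2; I(240°)/COOH(240°) eclipsed 14.3 → 24.2 kJ/mol.
OCH3 at 180° (staggered): OH(0°)/COOH(300°) gauche 3.4; I(240°)/OCH3(180°) gauche 4.1; I(240°)/COOH(300°) gauche 4.5 → 12.0 kJ/mol.
OCH3 at 240° (eclipsed): OH(0°)/COOH(0°) eclipsed 9.8; H(120°)/H(120°) eclipsed 4.5; I(240°)/OCH3(240°) eclipsed 10.3 → 24.6 kJ/mol.
OCH3 at 300° (staggered): OH(0°)/OCH3(300°) gauche 2.1; OH(0°)/COOH(60°) gauche 3.4; I(240°)/OCH3(300°) gauche 4.1 → 9.6 kJ/mol.
Max at 240° (24.6 kJ/mol), min at 60° (6.6 kJ/mol); barrier = 18.0 kJ/mol.

18.0 kJ/mol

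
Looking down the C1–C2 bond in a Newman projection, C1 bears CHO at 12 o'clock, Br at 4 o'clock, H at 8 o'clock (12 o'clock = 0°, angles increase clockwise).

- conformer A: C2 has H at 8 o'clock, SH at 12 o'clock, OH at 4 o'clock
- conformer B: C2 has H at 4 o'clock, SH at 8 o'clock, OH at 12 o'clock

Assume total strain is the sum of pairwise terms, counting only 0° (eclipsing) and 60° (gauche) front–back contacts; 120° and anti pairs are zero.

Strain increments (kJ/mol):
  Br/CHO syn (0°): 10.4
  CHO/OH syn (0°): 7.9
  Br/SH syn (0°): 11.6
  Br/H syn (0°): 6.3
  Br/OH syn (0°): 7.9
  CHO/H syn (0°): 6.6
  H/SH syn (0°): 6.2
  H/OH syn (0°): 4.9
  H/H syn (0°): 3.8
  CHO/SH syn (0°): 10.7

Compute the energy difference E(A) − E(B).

+2.0 kJ/mol

A (eclipsed): CHO(0°)/SH(0°) eclipsed 10.7; Br(120°)/OH(120°) eclipsed 7.9; H(240°)/H(240°) eclipsed 3.8 → 22.4 kJ/mol.
B (eclipsed): CHO(0°)/OH(0°) eclipsed 7.9; Br(120°)/H(120°) eclipsed 6.3; H(240°)/SH(240°) eclipsed 6.2 → 20.4 kJ/mol.
E(A) − E(B) = 22.4 − 20.4 = +2.0 kJ/mol.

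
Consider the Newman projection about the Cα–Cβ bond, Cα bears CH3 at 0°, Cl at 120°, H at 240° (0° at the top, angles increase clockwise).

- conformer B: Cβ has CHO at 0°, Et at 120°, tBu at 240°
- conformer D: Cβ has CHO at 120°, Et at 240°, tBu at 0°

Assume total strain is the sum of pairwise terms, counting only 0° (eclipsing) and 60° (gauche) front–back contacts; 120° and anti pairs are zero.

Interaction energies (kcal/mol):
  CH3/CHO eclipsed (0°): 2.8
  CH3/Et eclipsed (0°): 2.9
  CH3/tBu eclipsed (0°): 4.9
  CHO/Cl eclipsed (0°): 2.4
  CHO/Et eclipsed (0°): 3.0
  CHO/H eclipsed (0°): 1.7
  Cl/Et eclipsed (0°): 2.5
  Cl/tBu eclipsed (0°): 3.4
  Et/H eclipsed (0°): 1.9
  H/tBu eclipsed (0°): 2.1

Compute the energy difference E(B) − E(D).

B (eclipsed): CH3(0°)/CHO(0°) eclipsed 2.8; Cl(120°)/Et(120°) eclipsed 2.5; H(240°)/tBu(240°) eclipsed 2.1 → 7.4 kcal/mol.
D (eclipsed): CH3(0°)/tBu(0°) eclipsed 4.9; Cl(120°)/CHO(120°) eclipsed 2.4; H(240°)/Et(240°) eclipsed 1.9 → 9.2 kcal/mol.
E(B) − E(D) = 7.4 − 9.2 = -1.8 kcal/mol.

-1.8 kcal/mol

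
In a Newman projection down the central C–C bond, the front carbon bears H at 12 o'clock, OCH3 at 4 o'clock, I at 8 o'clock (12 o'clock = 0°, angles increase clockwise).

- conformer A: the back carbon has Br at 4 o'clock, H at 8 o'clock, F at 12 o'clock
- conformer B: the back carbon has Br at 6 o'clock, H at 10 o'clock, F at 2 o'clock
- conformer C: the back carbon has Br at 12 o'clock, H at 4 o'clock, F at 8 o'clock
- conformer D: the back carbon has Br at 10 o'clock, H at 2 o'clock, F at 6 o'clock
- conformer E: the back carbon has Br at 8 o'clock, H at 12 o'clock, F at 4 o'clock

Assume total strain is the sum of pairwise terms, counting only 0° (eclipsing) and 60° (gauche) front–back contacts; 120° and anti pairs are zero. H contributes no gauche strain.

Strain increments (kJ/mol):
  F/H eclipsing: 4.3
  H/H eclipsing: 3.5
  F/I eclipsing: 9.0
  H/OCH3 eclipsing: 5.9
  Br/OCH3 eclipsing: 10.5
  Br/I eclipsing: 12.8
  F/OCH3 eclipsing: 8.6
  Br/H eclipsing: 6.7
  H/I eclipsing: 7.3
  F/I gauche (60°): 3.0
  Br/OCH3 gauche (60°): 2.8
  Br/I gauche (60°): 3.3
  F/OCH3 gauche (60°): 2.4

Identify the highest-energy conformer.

A (eclipsed): H(0°)/F(0°) eclipsed 4.3; OCH3(120°)/Br(120°) eclipsed 10.5; I(240°)/H(240°) eclipsed 7.3 → 22.1 kJ/mol.
B (staggered): OCH3(120°)/Br(180°) gauche 2.8; OCH3(120°)/F(60°) gauche 2.4; I(240°)/Br(180°) gauche 3.3 → 8.5 kJ/mol.
C (eclipsed): H(0°)/Br(0°) eclipsed 6.7; OCH3(120°)/H(120°) eclipsed 5.9; I(240°)/F(240°) eclipsed 9.0 → 21.6 kJ/mol.
D (staggered): OCH3(120°)/F(180°) gauche 2.4; I(240°)/Br(300°) gauche 3.3; I(240°)/F(180°) gauche 3.0 → 8.7 kJ/mol.
E (eclipsed): H(0°)/H(0°) eclipsed 3.5; OCH3(120°)/F(120°) eclipsed 8.6; I(240°)/Br(240°) eclipsed 12.8 → 24.9 kJ/mol.
E has the highest total (24.9 kJ/mol).

E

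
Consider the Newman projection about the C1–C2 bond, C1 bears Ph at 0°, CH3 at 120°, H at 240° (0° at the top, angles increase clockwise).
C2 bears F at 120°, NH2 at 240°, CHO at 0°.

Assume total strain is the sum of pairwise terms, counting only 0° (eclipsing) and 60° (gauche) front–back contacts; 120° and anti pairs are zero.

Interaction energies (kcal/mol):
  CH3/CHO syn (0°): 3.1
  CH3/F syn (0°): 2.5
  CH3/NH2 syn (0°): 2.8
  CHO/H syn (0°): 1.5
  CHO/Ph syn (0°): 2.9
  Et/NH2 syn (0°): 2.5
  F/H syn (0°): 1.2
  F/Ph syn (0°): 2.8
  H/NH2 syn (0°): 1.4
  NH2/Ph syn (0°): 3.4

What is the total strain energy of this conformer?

This conformer (eclipsed): Ph–CHO eclipsed, CH3–F eclipsed, H–NH2 eclipsed; 2.9 + 2.5 + 1.4 = 6.8 kcal/mol.

6.8 kcal/mol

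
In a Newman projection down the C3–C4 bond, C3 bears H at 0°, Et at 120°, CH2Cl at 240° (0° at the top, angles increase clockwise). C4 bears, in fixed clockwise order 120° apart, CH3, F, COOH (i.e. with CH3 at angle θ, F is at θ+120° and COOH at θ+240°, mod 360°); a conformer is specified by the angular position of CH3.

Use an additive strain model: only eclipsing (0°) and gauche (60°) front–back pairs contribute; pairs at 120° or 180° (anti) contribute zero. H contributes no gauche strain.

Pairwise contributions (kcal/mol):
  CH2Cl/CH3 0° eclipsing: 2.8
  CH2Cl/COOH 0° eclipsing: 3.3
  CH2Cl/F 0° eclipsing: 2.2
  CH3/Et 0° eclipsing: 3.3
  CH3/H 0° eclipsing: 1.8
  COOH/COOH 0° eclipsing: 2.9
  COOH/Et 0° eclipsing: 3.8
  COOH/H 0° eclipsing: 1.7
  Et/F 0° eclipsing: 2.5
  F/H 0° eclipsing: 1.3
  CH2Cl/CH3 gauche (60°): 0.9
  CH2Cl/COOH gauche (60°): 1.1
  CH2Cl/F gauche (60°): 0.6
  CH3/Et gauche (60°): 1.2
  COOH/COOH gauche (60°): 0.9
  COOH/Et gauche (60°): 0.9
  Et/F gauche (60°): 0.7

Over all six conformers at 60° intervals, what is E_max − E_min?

CH3 at 0° (eclipsed): H(0°)/CH3(0°) eclipsed 1.8; Et(120°)/F(120°) eclipsed 2.5; CH2Cl(240°)/COOH(240°) eclipsed 3.3 → 7.6 kcal/mol.
CH3 at 60° (staggered): Et(120°)/CH3(60°) gauche 1.2; Et(120°)/F(180°) gauche 0.7; CH2Cl(240°)/F(180°) gauche 0.6; CH2Cl(240°)/COOH(300°) gauche 1.1 → 3.6 kcal/mol.
CH3 at 120° (eclipsed): H(0°)/COOH(0°) eclipsed 1.7; Et(120°)/CH3(120°) eclipsed 3.3; CH2Cl(240°)/F(240°) eclipsed 2.2 → 7.2 kcal/mol.
CH3 at 180° (staggered): Et(120°)/CH3(180°) gauche 1.2; Et(120°)/COOH(60°) gauche 0.9; CH2Cl(240°)/CH3(180°) gauche 0.9; CH2Cl(240°)/F(300°) gauche 0.6 → 3.6 kcal/mol.
CH3 at 240° (eclipsed): H(0°)/F(0°) eclipsed 1.3; Et(120°)/COOH(120°) eclipsed 3.8; CH2Cl(240°)/CH3(240°) eclipsed 2.8 → 7.9 kcal/mol.
CH3 at 300° (staggered): Et(120°)/F(60°) gauche 0.7; Et(120°)/COOH(180°) gauche 0.9; CH2Cl(240°)/CH3(300°) gauche 0.9; CH2Cl(240°)/COOH(180°) gauche 1.1 → 3.6 kcal/mol.
Max at 240° (7.9 kcal/mol), min at 60° (3.6 kcal/mol); barrier = 4.3 kcal/mol.

4.3 kcal/mol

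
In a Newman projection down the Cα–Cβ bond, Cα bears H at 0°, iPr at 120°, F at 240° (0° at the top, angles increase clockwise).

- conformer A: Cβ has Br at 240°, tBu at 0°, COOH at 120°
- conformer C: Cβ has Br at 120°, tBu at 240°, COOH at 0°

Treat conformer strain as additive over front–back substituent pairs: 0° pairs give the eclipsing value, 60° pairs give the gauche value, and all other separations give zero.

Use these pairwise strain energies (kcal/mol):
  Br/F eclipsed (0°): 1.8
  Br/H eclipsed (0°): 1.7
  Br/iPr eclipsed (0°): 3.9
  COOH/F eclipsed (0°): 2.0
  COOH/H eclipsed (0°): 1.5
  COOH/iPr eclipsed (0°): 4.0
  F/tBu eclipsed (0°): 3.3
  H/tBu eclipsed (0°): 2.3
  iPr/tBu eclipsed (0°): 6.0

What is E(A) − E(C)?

A (eclipsed): H–tBu eclipsed, iPr–COOH eclipsed, F–Br eclipsed; 2.3 + 4.0 + 1.8 = 8.1 kcal/mol.
C (eclipsed): H–COOH eclipsed, iPr–Br eclipsed, F–tBu eclipsed; 1.5 + 3.9 + 3.3 = 8.7 kcal/mol.
E(A) − E(C) = 8.1 − 8.7 = -0.6 kcal/mol.

-0.6 kcal/mol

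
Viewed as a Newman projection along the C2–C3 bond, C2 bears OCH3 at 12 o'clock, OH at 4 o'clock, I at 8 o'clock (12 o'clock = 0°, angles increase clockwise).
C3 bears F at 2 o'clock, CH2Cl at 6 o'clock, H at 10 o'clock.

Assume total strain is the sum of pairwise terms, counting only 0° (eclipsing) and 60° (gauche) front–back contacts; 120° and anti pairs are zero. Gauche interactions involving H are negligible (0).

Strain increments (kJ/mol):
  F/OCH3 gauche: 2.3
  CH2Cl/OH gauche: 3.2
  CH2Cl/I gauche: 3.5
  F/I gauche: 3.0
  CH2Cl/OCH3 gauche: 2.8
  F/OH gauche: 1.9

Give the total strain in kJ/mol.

This conformer (staggered): OCH3(0°)/F(60°) gauche 2.3; OH(120°)/F(60°) gauche 1.9; OH(120°)/CH2Cl(180°) gauche 3.2; I(240°)/CH2Cl(180°) gauche 3.5 → 10.9 kJ/mol.

10.9 kJ/mol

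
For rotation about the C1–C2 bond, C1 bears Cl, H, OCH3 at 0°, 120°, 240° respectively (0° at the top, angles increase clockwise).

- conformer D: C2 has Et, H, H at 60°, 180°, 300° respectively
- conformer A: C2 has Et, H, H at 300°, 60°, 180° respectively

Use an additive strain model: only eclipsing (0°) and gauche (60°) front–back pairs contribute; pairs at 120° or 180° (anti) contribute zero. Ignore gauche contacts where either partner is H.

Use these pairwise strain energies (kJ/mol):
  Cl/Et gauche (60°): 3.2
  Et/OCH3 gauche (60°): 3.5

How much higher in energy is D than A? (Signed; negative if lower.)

D (staggered): Cl(0°)/Et(60°) gauche 3.2 → 3.2 kJ/mol.
A (staggered): Cl(0°)/Et(300°) gauche 3.2; OCH3(240°)/Et(300°) gauche 3.5 → 6.7 kJ/mol.
E(D) − E(A) = 3.2 − 6.7 = -3.5 kJ/mol.

-3.5 kJ/mol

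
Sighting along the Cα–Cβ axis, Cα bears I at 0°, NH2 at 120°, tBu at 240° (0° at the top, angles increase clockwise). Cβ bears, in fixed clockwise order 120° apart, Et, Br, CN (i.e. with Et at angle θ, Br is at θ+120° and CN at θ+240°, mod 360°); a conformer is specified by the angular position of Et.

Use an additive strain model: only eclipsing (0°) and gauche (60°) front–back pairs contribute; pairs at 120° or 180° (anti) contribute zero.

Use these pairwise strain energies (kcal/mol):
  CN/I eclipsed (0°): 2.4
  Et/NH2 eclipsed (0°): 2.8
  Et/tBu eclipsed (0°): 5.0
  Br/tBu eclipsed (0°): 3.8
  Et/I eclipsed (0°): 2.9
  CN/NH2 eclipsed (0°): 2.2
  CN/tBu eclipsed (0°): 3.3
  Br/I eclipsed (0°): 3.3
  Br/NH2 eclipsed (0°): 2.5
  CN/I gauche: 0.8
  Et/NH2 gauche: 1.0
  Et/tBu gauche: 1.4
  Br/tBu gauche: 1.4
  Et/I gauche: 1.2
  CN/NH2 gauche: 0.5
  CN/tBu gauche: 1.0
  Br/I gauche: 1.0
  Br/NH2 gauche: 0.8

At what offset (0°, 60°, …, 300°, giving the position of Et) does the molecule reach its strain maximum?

Et at 0° (eclipsed): I(0°)/Et(0°) eclipsed 2.9; NH2(120°)/Br(120°) eclipsed 2.5; tBu(240°)/CN(240°) eclipsed 3.3 → 8.7 kcal/mol.
Et at 60° (staggered): I(0°)/Et(60°) gauche 1.2; I(0°)/CN(300°) gauche 0.8; NH2(120°)/Et(60°) gauche 1.0; NH2(120°)/Br(180°) gauche 0.8; tBu(240°)/Br(180°) gauche 1.4; tBu(240°)/CN(300°) gauche 1.0 → 6.2 kcal/mol.
Et at 120° (eclipsed): I(0°)/CN(0°) eclipsed 2.4; NH2(120°)/Et(120°) eclipsed 2.8; tBu(240°)/Br(240°) eclipsed 3.8 → 9.0 kcal/mol.
Et at 180° (staggered): I(0°)/Br(300°) gauche 1.0; I(0°)/CN(60°) gauche 0.8; NH2(120°)/Et(180°) gauche 1.0; NH2(120°)/CN(60°) gauche 0.5; tBu(240°)/Et(180°) gauche 1.4; tBu(240°)/Br(300°) gauche 1.4 → 6.1 kcal/mol.
Et at 240° (eclipsed): I(0°)/Br(0°) eclipsed 3.3; NH2(120°)/CN(120°) eclipsed 2.2; tBu(240°)/Et(240°) eclipsed 5.0 → 10.5 kcal/mol.
Et at 300° (staggered): I(0°)/Et(300°) gauche 1.2; I(0°)/Br(60°) gauche 1.0; NH2(120°)/Br(60°) gauche 0.8; NH2(120°)/CN(180°) gauche 0.5; tBu(240°)/Et(300°) gauche 1.4; tBu(240°)/CN(180°) gauche 1.0 → 5.9 kcal/mol.
The maximum (10.5 kcal/mol) occurs with Et at 240°.

240°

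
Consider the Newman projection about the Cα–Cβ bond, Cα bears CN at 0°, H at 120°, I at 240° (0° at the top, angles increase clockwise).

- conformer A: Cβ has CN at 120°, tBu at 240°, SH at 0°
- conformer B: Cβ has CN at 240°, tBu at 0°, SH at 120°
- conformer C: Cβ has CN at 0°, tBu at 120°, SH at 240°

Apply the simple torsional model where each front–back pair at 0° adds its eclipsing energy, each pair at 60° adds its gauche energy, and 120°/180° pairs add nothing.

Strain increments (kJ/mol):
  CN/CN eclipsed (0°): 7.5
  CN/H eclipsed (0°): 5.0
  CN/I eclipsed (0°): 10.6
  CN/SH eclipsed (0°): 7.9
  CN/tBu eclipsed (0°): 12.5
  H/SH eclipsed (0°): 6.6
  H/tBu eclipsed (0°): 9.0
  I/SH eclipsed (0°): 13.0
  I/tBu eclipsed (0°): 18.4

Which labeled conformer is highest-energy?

A

A (eclipsed): CN–SH eclipsed, H–CN eclipsed, I–tBu eclipsed; 7.9 + 5.0 + 18.4 = 31.3 kJ/mol.
B (eclipsed): CN–tBu eclipsed, H–SH eclipsed, I–CN eclipsed; 12.5 + 6.6 + 10.6 = 29.7 kJ/mol.
C (eclipsed): CN–CN eclipsed, H–tBu eclipsed, I–SH eclipsed; 7.5 + 9.0 + 13.0 = 29.5 kJ/mol.
A has the highest total (31.3 kJ/mol).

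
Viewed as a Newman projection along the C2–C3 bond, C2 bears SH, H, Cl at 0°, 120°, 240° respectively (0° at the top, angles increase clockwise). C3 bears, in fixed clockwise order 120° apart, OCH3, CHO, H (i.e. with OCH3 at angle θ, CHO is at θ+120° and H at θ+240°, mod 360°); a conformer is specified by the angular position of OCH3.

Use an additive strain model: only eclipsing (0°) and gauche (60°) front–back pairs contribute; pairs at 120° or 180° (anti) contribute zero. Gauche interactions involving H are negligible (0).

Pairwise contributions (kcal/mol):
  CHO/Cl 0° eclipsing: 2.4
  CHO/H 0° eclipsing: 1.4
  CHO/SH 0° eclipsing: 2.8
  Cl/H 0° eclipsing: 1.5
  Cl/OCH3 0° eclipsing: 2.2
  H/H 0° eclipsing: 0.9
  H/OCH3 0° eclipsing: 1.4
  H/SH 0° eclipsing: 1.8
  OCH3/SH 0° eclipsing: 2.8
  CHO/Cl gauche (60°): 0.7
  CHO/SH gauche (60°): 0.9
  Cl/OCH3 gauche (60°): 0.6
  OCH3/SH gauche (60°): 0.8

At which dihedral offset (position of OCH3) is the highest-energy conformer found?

OCH3 at 0° (eclipsed): SH(0°)/OCH3(0°) eclipsed 2.8; H(120°)/CHO(120°) eclipsed 1.4; Cl(240°)/H(240°) eclipsed 1.5 → 5.7 kcal/mol.
OCH3 at 60° (staggered): SH(0°)/OCH3(60°) gauche 0.8; Cl(240°)/CHO(180°) gauche 0.7 → 1.5 kcal/mol.
OCH3 at 120° (eclipsed): SH(0°)/H(0°) eclipsed 1.8; H(120°)/OCH3(120°) eclipsed 1.4; Cl(240°)/CHO(240°) eclipsed 2.4 → 5.6 kcal/mol.
OCH3 at 180° (staggered): SH(0°)/CHO(300°) gauche 0.9; Cl(240°)/OCH3(180°) gauche 0.6; Cl(240°)/CHO(300°) gauche 0.7 → 2.2 kcal/mol.
OCH3 at 240° (eclipsed): SH(0°)/CHO(0°) eclipsed 2.8; H(120°)/H(120°) eclipsed 0.9; Cl(240°)/OCH3(240°) eclipsed 2.2 → 5.9 kcal/mol.
OCH3 at 300° (staggered): SH(0°)/OCH3(300°) gauche 0.8; SH(0°)/CHO(60°) gauche 0.9; Cl(240°)/OCH3(300°) gauche 0.6 → 2.3 kcal/mol.
The maximum (5.9 kcal/mol) occurs with OCH3 at 240°.

240°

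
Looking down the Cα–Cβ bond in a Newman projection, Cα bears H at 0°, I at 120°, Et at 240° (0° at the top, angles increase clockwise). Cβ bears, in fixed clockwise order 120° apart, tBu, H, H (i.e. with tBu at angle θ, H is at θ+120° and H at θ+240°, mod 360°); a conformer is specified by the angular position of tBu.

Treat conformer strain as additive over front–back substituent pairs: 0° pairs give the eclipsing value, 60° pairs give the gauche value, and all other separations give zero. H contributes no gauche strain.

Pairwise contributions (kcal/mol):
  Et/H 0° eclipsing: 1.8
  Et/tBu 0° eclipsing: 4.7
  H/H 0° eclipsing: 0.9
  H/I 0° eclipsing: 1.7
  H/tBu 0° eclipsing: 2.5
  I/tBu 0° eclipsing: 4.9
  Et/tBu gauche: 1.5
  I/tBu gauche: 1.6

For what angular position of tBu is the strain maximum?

120°

tBu at 0° is eclipsed. H at 0° is eclipsed with tBu at 0° (2.5); I at 120° is eclipsed with H at 120° (1.7); Et at 240° is eclipsed with H at 240° (1.8). Total 6.0 kcal/mol.
tBu at 60° is staggered. I at 120° is gauche with tBu at 60° (1.6). Total 1.6 kcal/mol.
tBu at 120° is eclipsed. H at 0° is eclipsed with H at 0° (0.9); I at 120° is eclipsed with tBu at 120° (4.9); Et at 240° is eclipsed with H at 240° (1.8). Total 7.6 kcal/mol.
tBu at 180° is staggered. I at 120° is gauche with tBu at 180° (1.6); Et at 240° is gauche with tBu at 180° (1.5). Total 3.1 kcal/mol.
tBu at 240° is eclipsed. H at 0° is eclipsed with H at 0° (0.9); I at 120° is eclipsed with H at 120° (1.7); Et at 240° is eclipsed with tBu at 240° (4.7). Total 7.3 kcal/mol.
tBu at 300° is staggered. Et at 240° is gauche with tBu at 300° (1.5). Total 1.5 kcal/mol.
The maximum (7.6 kcal/mol) occurs with tBu at 120°.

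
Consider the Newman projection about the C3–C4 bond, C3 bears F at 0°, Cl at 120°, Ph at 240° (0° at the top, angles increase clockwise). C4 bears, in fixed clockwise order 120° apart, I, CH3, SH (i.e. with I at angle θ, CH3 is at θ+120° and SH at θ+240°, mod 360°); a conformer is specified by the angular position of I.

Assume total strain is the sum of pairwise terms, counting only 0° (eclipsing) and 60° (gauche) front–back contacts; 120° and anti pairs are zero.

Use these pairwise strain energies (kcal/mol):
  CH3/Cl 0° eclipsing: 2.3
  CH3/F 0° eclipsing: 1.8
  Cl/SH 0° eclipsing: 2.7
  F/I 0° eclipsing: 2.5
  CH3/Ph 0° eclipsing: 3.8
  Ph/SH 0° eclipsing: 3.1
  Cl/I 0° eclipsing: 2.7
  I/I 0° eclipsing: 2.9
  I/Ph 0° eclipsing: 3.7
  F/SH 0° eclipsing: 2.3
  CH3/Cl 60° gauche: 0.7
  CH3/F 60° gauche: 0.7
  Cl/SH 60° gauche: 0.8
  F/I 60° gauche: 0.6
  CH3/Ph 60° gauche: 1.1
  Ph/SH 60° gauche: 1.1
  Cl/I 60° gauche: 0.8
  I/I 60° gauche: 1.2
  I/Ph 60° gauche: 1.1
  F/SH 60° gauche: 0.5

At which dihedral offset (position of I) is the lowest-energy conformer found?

60°

I at 0° (eclipsed): F(0°)/I(0°) eclipsed 2.5; Cl(120°)/CH3(120°) eclipsed 2.3; Ph(240°)/SH(240°) eclipsed 3.1 → 7.9 kcal/mol.
I at 60° (staggered): F(0°)/I(60°) gauche 0.6; F(0°)/SH(300°) gauche 0.5; Cl(120°)/I(60°) gauche 0.8; Cl(120°)/CH3(180°) gauche 0.7; Ph(240°)/CH3(180°) gauche 1.1; Ph(240°)/SH(300°) gauche 1.1 → 4.8 kcal/mol.
I at 120° (eclipsed): F(0°)/SH(0°) eclipsed 2.3; Cl(120°)/I(120°) eclipsed 2.7; Ph(240°)/CH3(240°) eclipsed 3.8 → 8.8 kcal/mol.
I at 180° (staggered): F(0°)/CH3(300°) gauche 0.7; F(0°)/SH(60°) gauche 0.5; Cl(120°)/I(180°) gauche 0.8; Cl(120°)/SH(60°) gauche 0.8; Ph(240°)/I(180°) gauche 1.1; Ph(240°)/CH3(300°) gauche 1.1 → 5.0 kcal/mol.
I at 240° (eclipsed): F(0°)/CH3(0°) eclipsed 1.8; Cl(120°)/SH(120°) eclipsed 2.7; Ph(240°)/I(240°) eclipsed 3.7 → 8.2 kcal/mol.
I at 300° (staggered): F(0°)/I(300°) gauche 0.6; F(0°)/CH3(60°) gauche 0.7; Cl(120°)/CH3(60°) gauche 0.7; Cl(120°)/SH(180°) gauche 0.8; Ph(240°)/I(300°) gauche 1.1; Ph(240°)/SH(180°) gauche 1.1 → 5.0 kcal/mol.
The minimum (4.8 kcal/mol) occurs with I at 60°.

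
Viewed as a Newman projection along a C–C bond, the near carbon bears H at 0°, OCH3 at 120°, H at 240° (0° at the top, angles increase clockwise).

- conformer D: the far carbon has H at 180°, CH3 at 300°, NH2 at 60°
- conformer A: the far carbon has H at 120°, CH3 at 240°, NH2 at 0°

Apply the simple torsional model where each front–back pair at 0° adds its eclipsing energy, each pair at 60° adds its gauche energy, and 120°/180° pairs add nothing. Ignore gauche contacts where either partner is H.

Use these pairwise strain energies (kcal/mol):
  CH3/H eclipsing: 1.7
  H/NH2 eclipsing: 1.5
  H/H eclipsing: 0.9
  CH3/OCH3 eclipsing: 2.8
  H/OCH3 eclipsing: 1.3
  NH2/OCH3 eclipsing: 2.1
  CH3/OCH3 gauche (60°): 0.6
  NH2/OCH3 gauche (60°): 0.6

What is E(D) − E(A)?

D (staggered): OCH3–NH2 gauche; 0.6 = 0.6 kcal/mol.
A (eclipsed): H–NH2 eclipsed, OCH3–H eclipsed, H–CH3 eclipsed; 1.5 + 1.3 + 1.7 = 4.5 kcal/mol.
E(D) − E(A) = 0.6 − 4.5 = -3.9 kcal/mol.

-3.9 kcal/mol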